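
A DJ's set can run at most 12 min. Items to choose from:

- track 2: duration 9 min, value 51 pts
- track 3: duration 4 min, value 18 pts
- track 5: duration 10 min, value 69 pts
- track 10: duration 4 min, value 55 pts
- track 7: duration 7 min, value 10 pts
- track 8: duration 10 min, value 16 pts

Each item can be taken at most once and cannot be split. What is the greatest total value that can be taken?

73 pts

This is a 0/1 knapsack; check combinations near the capacity.
- track 3+track 10: duration 4+4=8, value 18+55=73
- track 5: duration 10, value 69
- track 10+track 7: duration 4+7=11, value 55+10=65
Best: 73 pts.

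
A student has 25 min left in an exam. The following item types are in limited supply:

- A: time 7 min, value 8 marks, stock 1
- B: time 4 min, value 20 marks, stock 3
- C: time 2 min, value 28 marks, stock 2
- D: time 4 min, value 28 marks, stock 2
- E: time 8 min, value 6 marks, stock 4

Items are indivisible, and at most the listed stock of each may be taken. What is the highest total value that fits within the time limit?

Best selections within time 25 and stock limits:
- 3×B + 2×C + 2×D: time 24, value 172
- 2×B + 2×C + 2×D: time 20, value 152
Best: 172 marks.

172 marks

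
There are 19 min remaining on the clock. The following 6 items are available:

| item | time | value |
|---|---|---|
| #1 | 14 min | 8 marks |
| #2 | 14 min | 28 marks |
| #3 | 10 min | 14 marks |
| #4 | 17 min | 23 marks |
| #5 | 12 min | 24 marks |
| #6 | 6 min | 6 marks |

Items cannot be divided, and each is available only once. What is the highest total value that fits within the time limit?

30 marks

Check high-value combinations within 19 min:
- #5+#6: time 12+6=18, value 24+6=30
- #2: time 14, value 28
- #5: time 12, value 24
- #4: time 17, value 23
Best: 30 marks.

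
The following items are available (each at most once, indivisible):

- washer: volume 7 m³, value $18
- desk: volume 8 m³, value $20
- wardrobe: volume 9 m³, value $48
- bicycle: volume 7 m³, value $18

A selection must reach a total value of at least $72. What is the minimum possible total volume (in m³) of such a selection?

23

Subsets with value ≥ 72, sorted by total volume:
- washer+wardrobe+bicycle: volume 23, value 84
- washer+desk+wardrobe: volume 24, value 86
- desk+wardrobe+bicycle: volume 24, value 86
- washer+desk+wardrobe+bicycle: volume 31, value 104
Minimum volume: 23 m³.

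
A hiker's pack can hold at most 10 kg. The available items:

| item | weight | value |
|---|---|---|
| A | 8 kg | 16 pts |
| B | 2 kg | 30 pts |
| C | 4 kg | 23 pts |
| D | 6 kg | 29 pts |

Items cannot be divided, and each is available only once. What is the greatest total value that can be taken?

59 pts

Check high-value combinations within 10 kg:
- B+D: weight 2+6=8, value 30+29=59
- B+C: weight 2+4=6, value 30+23=53
- C+D: weight 4+6=10, value 23+29=52
Best: 59 pts.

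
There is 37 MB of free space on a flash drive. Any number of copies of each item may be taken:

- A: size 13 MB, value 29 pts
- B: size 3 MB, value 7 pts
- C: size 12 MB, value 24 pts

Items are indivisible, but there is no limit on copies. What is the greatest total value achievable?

Best value-per-unit is B at 7/3; filling with it alone gives 12×7 = 84.
Optimal mix: 1×A + 8×B → size 37, value 85.

85 pts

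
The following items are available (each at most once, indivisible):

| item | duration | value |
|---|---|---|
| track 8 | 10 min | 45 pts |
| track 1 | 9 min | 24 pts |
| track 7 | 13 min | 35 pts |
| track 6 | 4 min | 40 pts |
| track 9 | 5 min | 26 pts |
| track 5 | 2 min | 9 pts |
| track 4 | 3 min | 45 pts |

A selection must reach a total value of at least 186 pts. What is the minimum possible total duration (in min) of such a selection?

Subsets with value ≥ 186, sorted by total duration:
- track 8+track 1+track 6+track 9+track 5+track 4: duration 33, value 189
- track 8+track 7+track 6+track 9+track 4: duration 35, value 191
Minimum duration: 33 min.

33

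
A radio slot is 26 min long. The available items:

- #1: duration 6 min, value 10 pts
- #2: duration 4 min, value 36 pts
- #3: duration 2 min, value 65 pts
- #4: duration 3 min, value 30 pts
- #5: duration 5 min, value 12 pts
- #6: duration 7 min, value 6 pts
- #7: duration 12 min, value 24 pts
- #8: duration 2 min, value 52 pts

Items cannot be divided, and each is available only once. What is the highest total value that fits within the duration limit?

This is a 0/1 knapsack; check combinations near the capacity.
- #2+#3+#4+#7+#8: duration 4+2+3+12+2=23, value 36+65+30+24+52=207
- #1+#2+#3+#4+#5+#8: duration 6+4+2+3+5+2=22, value 10+36+65+30+12+52=205
- #2+#3+#4+#5+#6+#8: duration 4+2+3+5+7+2=23, value 36+65+30+12+6+52=201
- #1+#2+#3+#4+#6+#8: duration 6+4+2+3+7+2=24, value 10+36+65+30+6+52=199
- #2+#3+#4+#5+#8: duration 4+2+3+5+2=16, value 36+65+30+12+52=195
Best: 207 pts.

207 pts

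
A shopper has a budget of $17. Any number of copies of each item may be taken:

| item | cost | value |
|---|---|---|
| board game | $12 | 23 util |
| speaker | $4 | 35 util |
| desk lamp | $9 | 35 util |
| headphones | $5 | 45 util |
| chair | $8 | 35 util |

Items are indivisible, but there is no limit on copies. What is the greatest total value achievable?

Best value-per-unit is headphones at 45/5; filling with it alone gives 3×45 = 135.
Optimal mix: 3×speaker + 1×headphones → cost 17, value 150.

150 util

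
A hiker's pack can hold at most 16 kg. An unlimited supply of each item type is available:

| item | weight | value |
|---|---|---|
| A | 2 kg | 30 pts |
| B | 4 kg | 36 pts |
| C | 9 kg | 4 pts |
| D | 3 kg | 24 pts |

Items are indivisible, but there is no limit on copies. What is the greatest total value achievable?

240 pts

Best value-per-unit is A at 30/2, and filling with it alone uses weight 8×2=16. No mix of the others beats 8×30 = 240.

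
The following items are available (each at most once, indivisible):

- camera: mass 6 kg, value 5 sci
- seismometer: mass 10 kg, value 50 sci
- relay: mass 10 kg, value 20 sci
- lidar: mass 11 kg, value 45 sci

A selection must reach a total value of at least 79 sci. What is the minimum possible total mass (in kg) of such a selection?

21

Subsets with value ≥ 79, sorted by total mass:
- seismometer+lidar: mass 21, value 95
- camera+seismometer+lidar: mass 27, value 100
Minimum mass: 21 kg.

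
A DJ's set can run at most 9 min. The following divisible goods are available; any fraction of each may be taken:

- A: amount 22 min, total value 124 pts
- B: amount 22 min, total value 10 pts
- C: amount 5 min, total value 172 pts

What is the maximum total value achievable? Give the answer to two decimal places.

Take in order of value per unit:
- C (172/5 per unit): all 5 → value 172, running total 172.00
- A (124/22 per unit): 4 of 22 → value 4×124/22 = 22.5455, running total 194.55
Total 194.55.

194.55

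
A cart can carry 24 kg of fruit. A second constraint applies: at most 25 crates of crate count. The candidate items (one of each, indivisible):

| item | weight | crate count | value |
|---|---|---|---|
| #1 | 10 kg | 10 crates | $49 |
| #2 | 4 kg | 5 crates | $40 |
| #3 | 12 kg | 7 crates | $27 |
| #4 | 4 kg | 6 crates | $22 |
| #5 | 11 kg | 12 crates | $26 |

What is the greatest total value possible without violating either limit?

$111

Feasible sets respecting both limits:
- #1+#2+#4: weight 18, crate count 21, value 111
- #1+#2: weight 14, crate count 15, value 89
- #2+#3+#4: weight 20, crate count 18, value 89
Best: $111.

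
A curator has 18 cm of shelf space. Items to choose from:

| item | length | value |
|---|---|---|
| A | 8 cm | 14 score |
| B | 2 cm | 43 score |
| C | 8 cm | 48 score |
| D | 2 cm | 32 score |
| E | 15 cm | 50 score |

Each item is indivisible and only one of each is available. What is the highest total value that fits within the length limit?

Check high-value combinations within 18 cm:
- B+C+D: length 2+8+2=12, value 43+48+32=123
- A+B+C: length 8+2+8=18, value 14+43+48=105
- A+C+D: length 8+8+2=18, value 14+48+32=94
- B+E: length 2+15=17, value 43+50=93
- B+C: length 2+8=10, value 43+48=91
Best: 123 score.

123 score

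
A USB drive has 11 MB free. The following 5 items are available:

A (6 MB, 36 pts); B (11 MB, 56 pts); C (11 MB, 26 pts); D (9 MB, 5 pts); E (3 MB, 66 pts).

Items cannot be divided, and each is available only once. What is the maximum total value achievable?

Check high-value combinations within 11 MB:
- A+E: size 6+3=9, value 36+66=102
- E: size 3, value 66
- B: size 11, value 56
- A: size 6, value 36
Best: 102 pts.

102 pts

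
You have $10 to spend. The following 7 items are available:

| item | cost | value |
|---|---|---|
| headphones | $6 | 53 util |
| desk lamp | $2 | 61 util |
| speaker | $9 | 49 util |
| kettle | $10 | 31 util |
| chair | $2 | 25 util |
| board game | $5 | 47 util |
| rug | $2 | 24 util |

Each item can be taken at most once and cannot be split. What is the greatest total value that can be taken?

Check high-value combinations within $10:
- headphones+desk lamp+chair: cost 6+2+2=10, value 53+61+25=139
- headphones+desk lamp+rug: cost 6+2+2=10, value 53+61+24=138
- desk lamp+chair+board game: cost 2+2+5=9, value 61+25+47=133
Best: 139 util.

139 util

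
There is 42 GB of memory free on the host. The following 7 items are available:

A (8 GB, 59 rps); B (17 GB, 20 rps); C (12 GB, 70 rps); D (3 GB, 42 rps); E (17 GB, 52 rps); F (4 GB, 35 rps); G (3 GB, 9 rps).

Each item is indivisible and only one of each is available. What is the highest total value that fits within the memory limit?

Check high-value combinations within 42 GB:
- A+C+D+E: memory 8+12+3+17=40, value 59+70+42+52=223
- A+C+E+F: memory 8+12+17+4=41, value 59+70+52+35=216
- A+C+D+F+G: memory 8+12+3+4+3=30, value 59+70+42+35+9=215
Best: 223 rps.

223 rps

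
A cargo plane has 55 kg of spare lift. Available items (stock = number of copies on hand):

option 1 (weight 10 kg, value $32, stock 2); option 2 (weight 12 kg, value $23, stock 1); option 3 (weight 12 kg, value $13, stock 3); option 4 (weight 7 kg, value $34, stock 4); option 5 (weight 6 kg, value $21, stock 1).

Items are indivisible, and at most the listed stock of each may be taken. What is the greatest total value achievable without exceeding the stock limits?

Top feasible selections:
- 2×option 1 + 4×option 4 + 1×option 5: weight 54, value 221
- 2×option 1 + 4×option 4: weight 48, value 200
- 1×option 1 + 1×option 2 + 4×option 4: weight 50, value 191
- 1×option 1 + 4×option 4 + 1×option 5: weight 44, value 189
Best: $221.

$221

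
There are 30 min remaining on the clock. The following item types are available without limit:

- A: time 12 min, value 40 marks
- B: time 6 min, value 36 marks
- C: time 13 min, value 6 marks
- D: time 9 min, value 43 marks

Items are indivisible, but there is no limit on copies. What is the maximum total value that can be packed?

180 marks

Best value-per-unit is B at 36/6, and filling with it alone uses time 5×6=30. No mix of the others beats 5×36 = 180.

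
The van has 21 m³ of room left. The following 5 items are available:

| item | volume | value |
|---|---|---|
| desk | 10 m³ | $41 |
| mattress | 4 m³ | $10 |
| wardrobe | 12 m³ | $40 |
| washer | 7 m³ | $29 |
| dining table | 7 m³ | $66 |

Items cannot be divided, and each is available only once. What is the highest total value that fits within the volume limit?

$117

Check high-value combinations within 21 m³:
- desk+mattress+dining table: volume 10+4+7=21, value 41+10+66=117
- desk+dining table: volume 10+7=17, value 41+66=107
- wardrobe+dining table: volume 12+7=19, value 40+66=106
- mattress+washer+dining table: volume 4+7+7=18, value 10+29+66=105
- washer+dining table: volume 7+7=14, value 29+66=95
Best: $117.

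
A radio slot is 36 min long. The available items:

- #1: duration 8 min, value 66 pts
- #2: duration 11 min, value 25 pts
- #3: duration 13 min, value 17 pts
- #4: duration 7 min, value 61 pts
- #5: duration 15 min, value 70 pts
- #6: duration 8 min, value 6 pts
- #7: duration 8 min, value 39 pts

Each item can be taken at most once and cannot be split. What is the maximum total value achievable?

This is a 0/1 knapsack; check combinations near the capacity.
- #1+#4+#5: duration 8+7+15=30, value 66+61+70=197
- #1+#2+#4+#7: duration 8+11+7+8=34, value 66+25+61+39=191
- #1+#3+#4+#7: duration 8+13+7+8=36, value 66+17+61+39=183
Best: 197 pts.

197 pts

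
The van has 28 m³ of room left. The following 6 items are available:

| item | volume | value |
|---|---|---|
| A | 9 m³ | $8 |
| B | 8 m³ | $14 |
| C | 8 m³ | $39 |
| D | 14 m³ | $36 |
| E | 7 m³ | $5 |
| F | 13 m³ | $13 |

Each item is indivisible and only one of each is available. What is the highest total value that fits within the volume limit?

$75

Check high-value combinations within 28 m³:
- C+D: volume 8+14=22, value 39+36=75
- A+B+C: volume 9+8+8=25, value 8+14+39=61
- B+C+E: volume 8+8+7=23, value 14+39+5=58
- C+E+F: volume 8+7+13=28, value 39+5+13=57
- B+C: volume 8+8=16, value 14+39=53
Best: $75.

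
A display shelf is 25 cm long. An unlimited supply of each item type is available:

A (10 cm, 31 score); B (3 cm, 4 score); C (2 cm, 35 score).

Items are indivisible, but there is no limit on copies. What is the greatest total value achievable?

420 score

Best value-per-unit is C at 35/2, and filling with it alone uses length 12×2=24. No mix of the others beats 12×35 = 420.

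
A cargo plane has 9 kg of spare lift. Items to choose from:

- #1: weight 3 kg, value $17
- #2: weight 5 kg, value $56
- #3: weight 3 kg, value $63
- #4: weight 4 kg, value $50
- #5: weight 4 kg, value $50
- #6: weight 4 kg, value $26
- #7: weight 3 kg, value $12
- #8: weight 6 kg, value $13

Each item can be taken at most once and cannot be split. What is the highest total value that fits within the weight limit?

$119

This is a 0/1 knapsack; check combinations near the capacity.
- #2+#3: weight 5+3=8, value 56+63=119
- #3+#4: weight 3+4=7, value 63+50=113
- #3+#5: weight 3+4=7, value 63+50=113
Best: $119.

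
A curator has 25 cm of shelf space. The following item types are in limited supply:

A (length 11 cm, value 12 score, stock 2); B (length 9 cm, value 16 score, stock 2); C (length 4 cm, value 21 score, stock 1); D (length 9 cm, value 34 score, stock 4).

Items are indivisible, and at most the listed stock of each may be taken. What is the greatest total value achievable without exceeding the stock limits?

Top feasible selections:
- 1×C + 2×D: length 22, value 89
- 1×B + 1×C + 1×D: length 22, value 71
Best: 89 score.

89 score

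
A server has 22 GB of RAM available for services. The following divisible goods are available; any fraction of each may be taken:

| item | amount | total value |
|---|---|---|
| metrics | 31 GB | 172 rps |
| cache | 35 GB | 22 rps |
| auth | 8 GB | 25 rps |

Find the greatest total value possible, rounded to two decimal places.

Take in order of value per unit:
- metrics (172/31 per unit): 22 of 31 → value 22×172/31 = 122.0645, running total 122.06
Total 122.06.

122.06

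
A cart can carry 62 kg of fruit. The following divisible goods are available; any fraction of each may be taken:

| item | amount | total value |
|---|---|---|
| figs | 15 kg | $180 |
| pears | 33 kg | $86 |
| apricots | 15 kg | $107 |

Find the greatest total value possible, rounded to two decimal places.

Take in order of value per unit:
- figs (180/15 per unit): all 15 → value 180, running total 180.00
- apricots (107/15 per unit): all 15 → value 107, running total 287.00
- pears (86/33 per unit): 32 of 33 → value 32×86/33 = 83.3939, running total 370.39
Total 370.39.

370.39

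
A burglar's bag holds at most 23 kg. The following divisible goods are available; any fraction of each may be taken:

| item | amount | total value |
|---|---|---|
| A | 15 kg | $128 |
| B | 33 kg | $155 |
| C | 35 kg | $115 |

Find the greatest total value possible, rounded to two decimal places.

Take in order of value per unit:
- A (128/15 per unit): all 15 → value 128, running total 128.00
- B (155/33 per unit): 8 of 33 → value 8×155/33 = 37.5758, running total 165.58
Total 165.58.

165.58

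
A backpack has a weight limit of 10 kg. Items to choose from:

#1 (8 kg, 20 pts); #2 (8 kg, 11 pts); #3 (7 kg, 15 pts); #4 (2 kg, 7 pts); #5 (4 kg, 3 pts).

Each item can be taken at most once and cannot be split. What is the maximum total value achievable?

This is a 0/1 knapsack; check combinations near the capacity.
- #1+#4: weight 8+2=10, value 20+7=27
- #3+#4: weight 7+2=9, value 15+7=22
- #1: weight 8, value 20
- #2+#4: weight 8+2=10, value 11+7=18
- #3: weight 7, value 15
Best: 27 pts.

27 pts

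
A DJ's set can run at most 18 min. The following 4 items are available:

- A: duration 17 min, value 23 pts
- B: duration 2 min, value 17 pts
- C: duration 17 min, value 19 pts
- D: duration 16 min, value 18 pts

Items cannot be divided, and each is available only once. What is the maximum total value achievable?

35 pts

Check high-value combinations within 18 min:
- B+D: duration 2+16=18, value 17+18=35
- A: duration 17, value 23
- C: duration 17, value 19
Best: 35 pts.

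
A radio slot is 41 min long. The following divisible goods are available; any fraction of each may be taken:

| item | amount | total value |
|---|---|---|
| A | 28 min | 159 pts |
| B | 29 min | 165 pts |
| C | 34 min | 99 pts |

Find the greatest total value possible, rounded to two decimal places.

Take in order of value per unit:
- B (165/29 per unit): all 29 → value 165, running total 165.00
- A (159/28 per unit): 12 of 28 → value 12×159/28 = 68.1429, running total 233.14
Total 233.14.

233.14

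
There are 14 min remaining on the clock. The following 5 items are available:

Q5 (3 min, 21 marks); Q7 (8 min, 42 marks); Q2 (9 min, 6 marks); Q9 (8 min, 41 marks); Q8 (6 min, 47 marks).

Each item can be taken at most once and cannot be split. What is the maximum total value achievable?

89 marks

This is a 0/1 knapsack; check combinations near the capacity.
- Q7+Q8: time 8+6=14, value 42+47=89
- Q9+Q8: time 8+6=14, value 41+47=88
- Q5+Q8: time 3+6=9, value 21+47=68
- Q5+Q7: time 3+8=11, value 21+42=63
- Q5+Q9: time 3+8=11, value 21+41=62
Best: 89 marks.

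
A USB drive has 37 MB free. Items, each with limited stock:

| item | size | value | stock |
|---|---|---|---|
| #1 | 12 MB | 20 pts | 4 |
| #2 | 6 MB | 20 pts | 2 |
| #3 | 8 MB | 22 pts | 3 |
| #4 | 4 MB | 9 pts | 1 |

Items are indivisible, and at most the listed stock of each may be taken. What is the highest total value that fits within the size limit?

Best selections within size 37 and stock limits:
- 2×#2 + 3×#3: size 36, value 106
- 1×#2 + 3×#3 + 1×#4: size 34, value 95
- 2×#2 + 2×#3 + 1×#4: size 32, value 93
Best: 106 pts.

106 pts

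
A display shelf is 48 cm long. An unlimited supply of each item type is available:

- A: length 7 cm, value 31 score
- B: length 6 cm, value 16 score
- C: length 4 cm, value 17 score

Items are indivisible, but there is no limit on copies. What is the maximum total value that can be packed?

Best value-per-unit is A at 31/7; filling with it alone gives 6×31 = 186.
Optimal mix: 4×A + 5×C → length 48, value 209.

209 score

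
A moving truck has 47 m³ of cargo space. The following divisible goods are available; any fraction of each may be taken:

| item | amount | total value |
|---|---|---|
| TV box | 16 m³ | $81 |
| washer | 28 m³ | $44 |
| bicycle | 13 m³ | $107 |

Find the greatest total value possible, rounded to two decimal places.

216.29

Take in order of value per unit:
- bicycle (107/13 per unit): all 13 → value 107, running total 107.00
- TV box (81/16 per unit): all 16 → value 81, running total 188.00
- washer (44/28 per unit): 18 of 28 → value 18×44/28 = 28.2857, running total 216.29
Total 216.29.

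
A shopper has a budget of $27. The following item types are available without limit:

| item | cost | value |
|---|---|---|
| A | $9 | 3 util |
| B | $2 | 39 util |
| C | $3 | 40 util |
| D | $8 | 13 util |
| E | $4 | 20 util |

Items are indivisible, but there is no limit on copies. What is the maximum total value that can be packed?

Best value-per-unit is B at 39/2; filling with it alone gives 13×39 = 507.
Optimal mix: 12×B + 1×C → cost 27, value 508.

508 util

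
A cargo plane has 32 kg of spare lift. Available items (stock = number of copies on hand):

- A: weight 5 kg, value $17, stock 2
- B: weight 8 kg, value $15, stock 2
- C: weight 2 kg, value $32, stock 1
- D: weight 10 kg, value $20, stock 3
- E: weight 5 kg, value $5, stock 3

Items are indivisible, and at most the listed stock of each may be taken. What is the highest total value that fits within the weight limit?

$106

Top feasible selections:
- 2×A + 1×C + 2×D: weight 32, value 106
- 2×A + 1×B + 1×C + 1×D: weight 30, value 101
Best: $106.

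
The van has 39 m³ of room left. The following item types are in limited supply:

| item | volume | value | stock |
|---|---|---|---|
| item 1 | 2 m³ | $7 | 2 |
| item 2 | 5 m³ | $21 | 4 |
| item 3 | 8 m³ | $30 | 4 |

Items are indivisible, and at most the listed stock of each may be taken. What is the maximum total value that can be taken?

$153

Best selections within volume 39 and stock limits:
- 3×item 2 + 3×item 3: volume 39, value 153
- 1×item 1 + 4×item 2 + 2×item 3: volume 38, value 151
Best: $153.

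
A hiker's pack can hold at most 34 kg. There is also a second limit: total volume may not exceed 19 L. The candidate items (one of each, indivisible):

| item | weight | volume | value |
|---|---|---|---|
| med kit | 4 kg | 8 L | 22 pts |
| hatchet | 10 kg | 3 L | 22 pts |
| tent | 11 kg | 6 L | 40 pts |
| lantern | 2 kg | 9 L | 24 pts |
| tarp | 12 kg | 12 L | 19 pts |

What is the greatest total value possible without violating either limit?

86 pts

Feasible sets respecting both limits:
- hatchet+tent+lantern: weight 23, volume 18, value 86
- med kit+hatchet+tent: weight 25, volume 17, value 84
- tent+lantern: weight 13, volume 15, value 64
- med kit+tent: weight 15, volume 14, value 62
Best: 86 pts.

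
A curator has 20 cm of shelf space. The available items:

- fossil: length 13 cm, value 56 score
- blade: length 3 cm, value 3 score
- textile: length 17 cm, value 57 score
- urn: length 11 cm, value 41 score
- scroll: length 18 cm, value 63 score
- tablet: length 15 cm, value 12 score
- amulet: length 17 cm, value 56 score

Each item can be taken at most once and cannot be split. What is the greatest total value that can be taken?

Check high-value combinations within 20 cm:
- scroll: length 18, value 63
- blade+textile: length 3+17=20, value 3+57=60
- fossil+blade: length 13+3=16, value 56+3=59
- blade+amulet: length 3+17=20, value 3+56=59
- textile: length 17, value 57
Best: 63 score.

63 score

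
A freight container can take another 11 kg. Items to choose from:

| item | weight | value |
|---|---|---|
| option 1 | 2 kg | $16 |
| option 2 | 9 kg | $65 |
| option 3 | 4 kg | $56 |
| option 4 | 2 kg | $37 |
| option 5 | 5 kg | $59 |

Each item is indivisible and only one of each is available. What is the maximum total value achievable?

$152

Check high-value combinations within 11 kg:
- option 3+option 4+option 5: weight 4+2+5=11, value 56+37+59=152
- option 1+option 3+option 5: weight 2+4+5=11, value 16+56+59=131
- option 3+option 5: weight 4+5=9, value 56+59=115
- option 1+option 4+option 5: weight 2+2+5=9, value 16+37+59=112
- option 1+option 3+option 4: weight 2+4+2=8, value 16+56+37=109
Best: $152.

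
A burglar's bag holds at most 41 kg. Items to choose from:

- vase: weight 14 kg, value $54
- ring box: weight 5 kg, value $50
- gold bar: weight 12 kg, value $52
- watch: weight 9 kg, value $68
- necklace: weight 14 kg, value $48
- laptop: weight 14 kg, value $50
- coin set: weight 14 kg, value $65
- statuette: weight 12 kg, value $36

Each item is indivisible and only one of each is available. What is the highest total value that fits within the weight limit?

$235

Check high-value combinations within 41 kg:
- ring box+gold bar+watch+coin set: weight 5+12+9+14=40, value 50+52+68+65=235
- vase+ring box+gold bar+watch: weight 14+5+12+9=40, value 54+50+52+68=224
- ring box+gold bar+watch+laptop: weight 5+12+9+14=40, value 50+52+68+50=220
- ring box+watch+coin set+statuette: weight 5+9+14+12=40, value 50+68+65+36=219
Best: $235.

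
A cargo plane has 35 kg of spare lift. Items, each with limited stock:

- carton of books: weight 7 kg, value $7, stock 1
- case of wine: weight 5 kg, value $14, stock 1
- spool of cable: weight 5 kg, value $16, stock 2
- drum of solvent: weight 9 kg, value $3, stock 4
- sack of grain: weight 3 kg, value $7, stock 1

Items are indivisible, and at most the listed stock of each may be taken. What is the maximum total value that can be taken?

$63

Top feasible selections:
- 1×carton of books + 1×case of wine + 2×spool of cable + 1×drum of solvent + 1×sack of grain: weight 34, value 63
- 1×carton of books + 1×case of wine + 2×spool of cable + 1×sack of grain: weight 25, value 60
- 1×case of wine + 2×spool of cable + 1×drum of solvent + 1×sack of grain: weight 27, value 56
Best: $63.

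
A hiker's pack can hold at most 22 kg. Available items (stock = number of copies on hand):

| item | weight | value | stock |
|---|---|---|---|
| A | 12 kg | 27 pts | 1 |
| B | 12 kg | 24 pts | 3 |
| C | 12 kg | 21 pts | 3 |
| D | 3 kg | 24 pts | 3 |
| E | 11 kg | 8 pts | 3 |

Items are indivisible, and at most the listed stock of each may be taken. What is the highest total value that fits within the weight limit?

99 pts

Best selections within weight 22 and stock limits:
- 1×A + 3×D: weight 21, value 99
- 1×B + 3×D: weight 21, value 96
- 1×C + 3×D: weight 21, value 93
Best: 99 pts.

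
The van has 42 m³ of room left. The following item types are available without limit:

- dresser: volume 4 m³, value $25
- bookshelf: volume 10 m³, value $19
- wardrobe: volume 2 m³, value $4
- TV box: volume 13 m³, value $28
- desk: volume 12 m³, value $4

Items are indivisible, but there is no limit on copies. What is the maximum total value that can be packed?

Best value-per-unit is dresser at 25/4; filling with it alone gives 10×25 = 250.
Optimal mix: 10×dresser + 1×wardrobe → volume 42, value 254.

$254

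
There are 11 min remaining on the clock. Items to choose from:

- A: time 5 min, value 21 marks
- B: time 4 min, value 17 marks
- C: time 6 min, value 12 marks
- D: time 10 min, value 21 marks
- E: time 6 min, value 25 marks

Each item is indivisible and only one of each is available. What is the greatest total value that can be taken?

This is a 0/1 knapsack; check combinations near the capacity.
- A+E: time 5+6=11, value 21+25=46
- B+E: time 4+6=10, value 17+25=42
- A+B: time 5+4=9, value 21+17=38
- A+C: time 5+6=11, value 21+12=33
- B+C: time 4+6=10, value 17+12=29
Best: 46 marks.

46 marks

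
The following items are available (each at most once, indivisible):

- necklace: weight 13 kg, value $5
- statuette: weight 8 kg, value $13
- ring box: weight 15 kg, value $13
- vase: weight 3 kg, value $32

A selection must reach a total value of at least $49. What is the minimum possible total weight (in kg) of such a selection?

Subsets with value ≥ 49, sorted by total weight:
- necklace+statuette+vase: weight 24, value 50
- statuette+ring box+vase: weight 26, value 58
- necklace+ring box+vase: weight 31, value 50
Minimum weight: 24 kg.

24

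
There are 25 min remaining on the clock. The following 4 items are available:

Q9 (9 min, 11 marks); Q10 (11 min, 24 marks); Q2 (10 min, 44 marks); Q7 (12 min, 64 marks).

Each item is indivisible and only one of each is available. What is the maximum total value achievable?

Check high-value combinations within 25 min:
- Q2+Q7: time 10+12=22, value 44+64=108
- Q10+Q7: time 11+12=23, value 24+64=88
- Q9+Q7: time 9+12=21, value 11+64=75
- Q10+Q2: time 11+10=21, value 24+44=68
- Q7: time 12, value 64
Best: 108 marks.

108 marks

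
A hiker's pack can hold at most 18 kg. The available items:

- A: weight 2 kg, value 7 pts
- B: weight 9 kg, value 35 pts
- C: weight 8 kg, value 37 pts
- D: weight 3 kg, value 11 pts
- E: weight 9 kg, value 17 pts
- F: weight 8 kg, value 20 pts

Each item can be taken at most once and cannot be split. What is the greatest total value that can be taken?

72 pts

Check high-value combinations within 18 kg:
- B+C: weight 9+8=17, value 35+37=72
- A+C+F: weight 2+8+8=18, value 7+37+20=64
- C+F: weight 8+8=16, value 37+20=57
- A+C+D: weight 2+8+3=13, value 7+37+11=55
- B+F: weight 9+8=17, value 35+20=55
Best: 72 pts.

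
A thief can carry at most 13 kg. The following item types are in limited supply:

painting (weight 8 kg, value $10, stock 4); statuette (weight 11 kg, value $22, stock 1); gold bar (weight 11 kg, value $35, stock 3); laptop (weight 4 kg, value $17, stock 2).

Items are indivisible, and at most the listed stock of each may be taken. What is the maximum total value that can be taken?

Best selections within weight 13 and stock limits:
- 1×gold bar: weight 11, value 35
- 2×laptop: weight 8, value 34
Best: $35.

$35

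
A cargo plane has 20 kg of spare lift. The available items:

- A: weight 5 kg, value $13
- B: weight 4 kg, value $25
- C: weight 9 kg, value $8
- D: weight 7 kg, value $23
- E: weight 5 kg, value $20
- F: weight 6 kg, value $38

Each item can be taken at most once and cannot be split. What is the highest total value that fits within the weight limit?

$96

Check high-value combinations within 20 kg:
- A+B+E+F: weight 5+4+5+6=20, value 13+25+20+38=96
- B+D+F: weight 4+7+6=17, value 25+23+38=86
- B+E+F: weight 4+5+6=15, value 25+20+38=83
Best: $96.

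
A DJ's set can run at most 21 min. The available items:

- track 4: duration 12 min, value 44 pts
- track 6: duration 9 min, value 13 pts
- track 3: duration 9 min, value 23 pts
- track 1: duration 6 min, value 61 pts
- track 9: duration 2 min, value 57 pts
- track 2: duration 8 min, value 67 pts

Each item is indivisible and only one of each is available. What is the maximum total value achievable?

This is a 0/1 knapsack; check combinations near the capacity.
- track 1+track 9+track 2: duration 6+2+8=16, value 61+57+67=185
- track 4+track 1+track 9: duration 12+6+2=20, value 44+61+57=162
- track 3+track 9+track 2: duration 9+2+8=19, value 23+57+67=147
Best: 185 pts.

185 pts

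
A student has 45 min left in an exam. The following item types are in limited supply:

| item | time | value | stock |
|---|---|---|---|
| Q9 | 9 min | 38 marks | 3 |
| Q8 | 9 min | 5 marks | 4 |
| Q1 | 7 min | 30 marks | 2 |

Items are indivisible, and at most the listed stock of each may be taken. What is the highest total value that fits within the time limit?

174 marks

Top feasible selections:
- 3×Q9 + 2×Q1: time 41, value 174
- 3×Q9 + 1×Q8 + 1×Q1: time 43, value 149
Best: 174 marks.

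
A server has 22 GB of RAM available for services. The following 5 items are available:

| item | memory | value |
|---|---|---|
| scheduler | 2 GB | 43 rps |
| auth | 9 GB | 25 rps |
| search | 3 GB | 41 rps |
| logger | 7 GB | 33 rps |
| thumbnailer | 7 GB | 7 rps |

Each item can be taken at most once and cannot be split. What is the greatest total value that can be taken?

Check high-value combinations within 22 GB:
- scheduler+auth+search+logger: memory 2+9+3+7=21, value 43+25+41+33=142
- scheduler+search+logger+thumbnailer: memory 2+3+7+7=19, value 43+41+33+7=124
- scheduler+search+logger: memory 2+3+7=12, value 43+41+33=117
- scheduler+auth+search+thumbnailer: memory 2+9+3+7=21, value 43+25+41+7=116
Best: 142 rps.

142 rps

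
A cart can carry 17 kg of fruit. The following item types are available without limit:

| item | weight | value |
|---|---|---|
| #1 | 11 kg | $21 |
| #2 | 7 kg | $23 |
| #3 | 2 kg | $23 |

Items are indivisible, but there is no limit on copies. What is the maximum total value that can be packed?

$184

Best value-per-unit is #3 at 23/2, and filling with it alone uses weight 8×2=16. No mix of the others beats 8×23 = 184.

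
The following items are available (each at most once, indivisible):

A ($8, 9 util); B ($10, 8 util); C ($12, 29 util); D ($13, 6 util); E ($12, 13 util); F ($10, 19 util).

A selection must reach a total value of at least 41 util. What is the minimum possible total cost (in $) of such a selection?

Subsets with value ≥ 41, sorted by total cost:
- C+F: cost 22, value 48
- C+E: cost 24, value 42
- A+C+F: cost 30, value 57
- A+B+C: cost 30, value 46
Minimum cost: 22 $.

22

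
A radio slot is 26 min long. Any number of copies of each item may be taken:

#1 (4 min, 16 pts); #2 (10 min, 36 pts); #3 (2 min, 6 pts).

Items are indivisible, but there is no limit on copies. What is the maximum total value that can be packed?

Best value-per-unit is #1 at 16/4; filling with it alone gives 6×16 = 96.
Optimal mix: 6×#1 + 1×#3 → duration 26, value 102.

102 pts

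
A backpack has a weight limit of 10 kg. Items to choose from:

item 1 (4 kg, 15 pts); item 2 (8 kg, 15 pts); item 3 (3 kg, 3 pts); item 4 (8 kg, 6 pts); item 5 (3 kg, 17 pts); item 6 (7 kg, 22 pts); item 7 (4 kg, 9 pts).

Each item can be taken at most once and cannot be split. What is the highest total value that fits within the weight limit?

39 pts

Check high-value combinations within 10 kg:
- item 5+item 6: weight 3+7=10, value 17+22=39
- item 1+item 3+item 5: weight 4+3+3=10, value 15+3+17=35
- item 1+item 5: weight 4+3=7, value 15+17=32
- item 3+item 5+item 7: weight 3+3+4=10, value 3+17+9=29
- item 5+item 7: weight 3+4=7, value 17+9=26
Best: 39 pts.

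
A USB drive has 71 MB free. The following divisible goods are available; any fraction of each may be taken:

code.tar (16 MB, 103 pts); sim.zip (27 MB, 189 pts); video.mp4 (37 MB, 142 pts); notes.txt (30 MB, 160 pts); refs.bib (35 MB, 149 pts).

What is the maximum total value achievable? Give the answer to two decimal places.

Take in order of value per unit:
- sim.zip (189/27 per unit): all 27 → value 189, running total 189.00
- code.tar (103/16 per unit): all 16 → value 103, running total 292.00
- notes.txt (160/30 per unit): 28 of 30 → value 28×160/30 = 149.3333, running total 441.33
Total 441.33.

441.33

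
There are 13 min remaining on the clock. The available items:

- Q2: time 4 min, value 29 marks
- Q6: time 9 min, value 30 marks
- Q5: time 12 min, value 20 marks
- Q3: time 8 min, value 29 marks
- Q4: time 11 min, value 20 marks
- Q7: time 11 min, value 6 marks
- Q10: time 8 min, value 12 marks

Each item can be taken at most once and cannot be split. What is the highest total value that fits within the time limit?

Check high-value combinations within 13 min:
- Q2+Q6: time 4+9=13, value 29+30=59
- Q2+Q3: time 4+8=12, value 29+29=58
- Q2+Q10: time 4+8=12, value 29+12=41
- Q6: time 9, value 30
- Q2: time 4, value 29
Best: 59 marks.

59 marks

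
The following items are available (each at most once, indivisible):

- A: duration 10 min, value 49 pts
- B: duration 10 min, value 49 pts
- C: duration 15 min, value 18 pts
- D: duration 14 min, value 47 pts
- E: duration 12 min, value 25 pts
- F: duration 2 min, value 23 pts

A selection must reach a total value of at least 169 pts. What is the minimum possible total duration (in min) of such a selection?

46

Subsets with value ≥ 169, sorted by total duration:
- A+B+D+E: duration 46, value 170
- A+B+D+E+F: duration 48, value 193
Minimum duration: 46 min.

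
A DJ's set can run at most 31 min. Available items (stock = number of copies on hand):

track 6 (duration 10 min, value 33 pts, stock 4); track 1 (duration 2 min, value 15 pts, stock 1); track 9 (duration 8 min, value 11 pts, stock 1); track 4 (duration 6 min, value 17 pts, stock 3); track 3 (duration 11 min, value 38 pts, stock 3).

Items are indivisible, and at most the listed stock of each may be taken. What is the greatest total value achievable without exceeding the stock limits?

Best selections within duration 31 and stock limits:
- 1×track 1 + 1×track 4 + 2×track 3: duration 30, value 108
- 1×track 1 + 3×track 4 + 1×track 3: duration 31, value 104
- 2×track 6 + 1×track 3: duration 31, value 104
- 1×track 6 + 1×track 1 + 1×track 4 + 1×track 3: duration 29, value 103
Best: 108 pts.

108 pts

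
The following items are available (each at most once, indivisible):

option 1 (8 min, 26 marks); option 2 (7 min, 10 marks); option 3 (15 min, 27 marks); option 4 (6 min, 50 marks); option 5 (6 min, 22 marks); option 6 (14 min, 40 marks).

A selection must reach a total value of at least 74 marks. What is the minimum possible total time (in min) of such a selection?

14

Subsets with value ≥ 74, sorted by total time:
- option 1+option 4: time 14, value 76
- option 2+option 4+option 5: time 19, value 82
- option 1+option 4+option 5: time 20, value 98
- option 4+option 6: time 20, value 90
Minimum time: 14 min.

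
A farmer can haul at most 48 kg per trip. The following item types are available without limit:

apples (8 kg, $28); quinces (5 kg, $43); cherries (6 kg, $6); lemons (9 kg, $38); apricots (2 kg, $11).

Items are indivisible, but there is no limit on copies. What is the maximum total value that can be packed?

Best value-per-unit is quinces at 43/5; filling with it alone gives 9×43 = 387.
Optimal mix: 9×quinces + 1×apricots → weight 47, value 398.

$398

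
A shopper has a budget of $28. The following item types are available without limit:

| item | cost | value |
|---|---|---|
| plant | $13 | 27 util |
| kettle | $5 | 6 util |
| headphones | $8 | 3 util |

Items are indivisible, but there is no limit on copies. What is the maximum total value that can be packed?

Best value-per-unit is plant at 27/13, and filling with it alone uses cost 2×13=26. No mix of the others beats 2×27 = 54.

54 util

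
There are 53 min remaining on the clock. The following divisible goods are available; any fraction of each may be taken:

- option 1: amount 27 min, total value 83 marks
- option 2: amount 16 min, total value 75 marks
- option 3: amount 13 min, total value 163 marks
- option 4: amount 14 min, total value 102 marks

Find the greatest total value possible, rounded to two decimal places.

Take in order of value per unit:
- option 3 (163/13 per unit): all 13 → value 163, running total 163.00
- option 4 (102/14 per unit): all 14 → value 102, running total 265.00
- option 2 (75/16 per unit): all 16 → value 75, running total 340.00
- option 1 (83/27 per unit): 10 of 27 → value 10×83/27 = 30.7407, running total 370.74
Total 370.74.

370.74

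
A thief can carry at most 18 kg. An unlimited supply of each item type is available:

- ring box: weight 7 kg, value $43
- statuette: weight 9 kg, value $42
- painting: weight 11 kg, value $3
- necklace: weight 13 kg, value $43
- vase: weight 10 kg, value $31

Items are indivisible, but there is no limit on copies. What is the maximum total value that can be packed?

$86

Best value-per-unit is ring box at 43/7, and filling with it alone uses weight 2×7=14. No mix of the others beats 2×43 = 86.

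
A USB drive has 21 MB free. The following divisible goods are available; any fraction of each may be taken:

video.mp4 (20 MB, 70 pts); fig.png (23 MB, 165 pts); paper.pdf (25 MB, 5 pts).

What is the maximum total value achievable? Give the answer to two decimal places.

Take in order of value per unit:
- fig.png (165/23 per unit): 21 of 23 → value 21×165/23 = 150.6522, running total 150.65
Total 150.65.

150.65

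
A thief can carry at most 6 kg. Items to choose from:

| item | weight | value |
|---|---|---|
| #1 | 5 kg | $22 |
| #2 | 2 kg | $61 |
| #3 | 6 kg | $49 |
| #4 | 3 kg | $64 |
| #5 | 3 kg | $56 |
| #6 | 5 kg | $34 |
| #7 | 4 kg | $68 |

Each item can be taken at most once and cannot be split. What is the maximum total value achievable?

$129

This is a 0/1 knapsack; check combinations near the capacity.
- #2+#7: weight 2+4=6, value 61+68=129
- #2+#4: weight 2+3=5, value 61+64=125
- #4+#5: weight 3+3=6, value 64+56=120
Best: $129.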